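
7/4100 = 7/4100  =  0.00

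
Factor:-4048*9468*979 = -37521608256  =  - 2^6 * 3^2*11^2*23^1*89^1* 263^1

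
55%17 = 4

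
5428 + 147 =5575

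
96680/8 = 12085 = 12085.00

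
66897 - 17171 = 49726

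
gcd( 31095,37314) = 6219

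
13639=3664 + 9975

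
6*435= 2610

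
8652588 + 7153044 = 15805632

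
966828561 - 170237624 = 796590937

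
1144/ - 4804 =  - 1+915/1201 = - 0.24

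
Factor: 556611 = 3^1*11^1 * 101^1*167^1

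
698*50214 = 35049372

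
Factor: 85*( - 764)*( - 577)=2^2*5^1*17^1*191^1*577^1 =37470380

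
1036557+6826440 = 7862997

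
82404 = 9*9156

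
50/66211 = 50/66211 = 0.00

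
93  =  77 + 16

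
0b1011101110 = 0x2EE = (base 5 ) 11000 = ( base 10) 750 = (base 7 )2121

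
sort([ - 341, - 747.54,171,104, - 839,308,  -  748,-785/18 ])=[ - 839, - 748  , - 747.54, - 341,-785/18,104,171,308 ] 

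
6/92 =3/46=0.07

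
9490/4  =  2372 + 1/2 = 2372.50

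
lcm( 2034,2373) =14238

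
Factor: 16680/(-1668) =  - 10 = - 2^1*5^1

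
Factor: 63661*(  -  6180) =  - 2^2 * 3^1*5^1*13^1*59^1*83^1 * 103^1= - 393424980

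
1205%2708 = 1205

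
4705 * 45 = 211725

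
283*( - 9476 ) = -2681708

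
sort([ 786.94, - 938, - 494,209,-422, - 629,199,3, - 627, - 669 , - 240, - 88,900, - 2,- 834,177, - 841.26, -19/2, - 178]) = [-938 , - 841.26, - 834, - 669, - 629, - 627, - 494,-422, - 240, - 178,-88,  -  19/2,-2,3,177, 199 , 209 , 786.94,  900]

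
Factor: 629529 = 3^1*223^1*941^1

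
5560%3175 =2385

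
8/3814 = 4/1907  =  0.00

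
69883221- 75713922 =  - 5830701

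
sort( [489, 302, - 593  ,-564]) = [-593, - 564, 302, 489 ] 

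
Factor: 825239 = 67^1 * 109^1 * 113^1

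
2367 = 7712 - 5345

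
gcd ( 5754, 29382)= 6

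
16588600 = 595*27880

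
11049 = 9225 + 1824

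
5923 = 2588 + 3335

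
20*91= 1820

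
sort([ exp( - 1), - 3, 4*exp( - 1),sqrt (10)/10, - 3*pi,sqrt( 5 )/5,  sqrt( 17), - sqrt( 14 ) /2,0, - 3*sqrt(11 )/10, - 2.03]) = [ - 3*pi,-3, - 2.03, - sqrt( 14 )/2, - 3*sqrt( 11)/10, 0,sqrt(10 )/10,exp( - 1),sqrt(5)/5  ,  4*exp( - 1),sqrt( 17 )]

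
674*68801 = 46371874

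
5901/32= 184  +  13/32 =184.41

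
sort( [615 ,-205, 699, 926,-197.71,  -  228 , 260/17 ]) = [- 228,-205, - 197.71, 260/17, 615, 699, 926]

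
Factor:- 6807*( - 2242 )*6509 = 2^1*3^1*19^1* 23^1 * 59^1*283^1*2269^1 = 99335762646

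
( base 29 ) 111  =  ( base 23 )1EK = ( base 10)871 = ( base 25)19L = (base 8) 1547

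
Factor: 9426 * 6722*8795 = 557265025740 = 2^2*3^1*5^1*1571^1*1759^1*3361^1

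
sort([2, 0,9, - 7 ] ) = [ - 7, 0, 2, 9 ]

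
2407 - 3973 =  - 1566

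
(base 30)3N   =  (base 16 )71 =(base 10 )113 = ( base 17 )6b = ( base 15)78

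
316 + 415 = 731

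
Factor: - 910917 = - 3^2 * 7^1 * 19^1*761^1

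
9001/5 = 1800+1/5 = 1800.20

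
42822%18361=6100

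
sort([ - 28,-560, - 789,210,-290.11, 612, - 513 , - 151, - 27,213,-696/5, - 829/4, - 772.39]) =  [-789, - 772.39, - 560, - 513, -290.11,-829/4, - 151,-696/5, - 28, - 27 , 210,213,612]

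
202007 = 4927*41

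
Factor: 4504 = 2^3*563^1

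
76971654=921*83574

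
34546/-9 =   -  34546/9 = -3838.44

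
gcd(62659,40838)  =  1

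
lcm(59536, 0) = 0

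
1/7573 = 1/7573 = 0.00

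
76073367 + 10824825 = 86898192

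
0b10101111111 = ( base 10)1407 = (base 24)2af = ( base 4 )111333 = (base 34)17d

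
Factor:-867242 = - 2^1*199^1*2179^1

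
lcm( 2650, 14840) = 74200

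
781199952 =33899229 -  - 747300723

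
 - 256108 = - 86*2978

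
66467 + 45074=111541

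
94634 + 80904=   175538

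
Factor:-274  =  - 2^1*137^1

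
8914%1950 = 1114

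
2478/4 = 1239/2 = 619.50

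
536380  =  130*4126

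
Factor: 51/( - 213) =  - 17/71 = - 17^1*71^( - 1) 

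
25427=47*541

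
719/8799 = 719/8799 = 0.08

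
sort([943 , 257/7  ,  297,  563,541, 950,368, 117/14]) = [117/14,257/7, 297,368, 541, 563, 943, 950]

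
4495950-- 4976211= 9472161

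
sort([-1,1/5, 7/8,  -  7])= [ - 7, - 1, 1/5,7/8 ] 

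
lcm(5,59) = 295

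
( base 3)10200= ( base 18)59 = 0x63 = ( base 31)36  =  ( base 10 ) 99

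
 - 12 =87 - 99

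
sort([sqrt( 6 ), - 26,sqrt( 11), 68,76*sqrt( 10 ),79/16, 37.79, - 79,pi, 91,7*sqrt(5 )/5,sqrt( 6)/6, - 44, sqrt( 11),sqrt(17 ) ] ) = [ - 79, - 44, - 26, sqrt( 6)/6,sqrt(6), 7*sqrt( 5)/5,  pi,sqrt(11 ),  sqrt(11),sqrt( 17),79/16, 37.79, 68,91,76 * sqrt( 10)] 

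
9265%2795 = 880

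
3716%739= 21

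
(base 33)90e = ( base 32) 9IN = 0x2657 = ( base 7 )40421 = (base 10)9815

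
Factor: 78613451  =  7^1*101^1*251^1*443^1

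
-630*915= - 576450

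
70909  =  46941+23968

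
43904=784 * 56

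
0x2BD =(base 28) P1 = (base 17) 274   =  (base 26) 10p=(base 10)701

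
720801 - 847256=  - 126455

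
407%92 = 39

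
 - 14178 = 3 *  ( - 4726) 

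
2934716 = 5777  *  508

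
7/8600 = 7/8600 = 0.00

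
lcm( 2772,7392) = 22176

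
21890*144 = 3152160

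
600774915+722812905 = 1323587820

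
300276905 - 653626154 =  - 353349249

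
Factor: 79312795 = 5^1*89^1*178231^1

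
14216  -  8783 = 5433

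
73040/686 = 36520/343 = 106.47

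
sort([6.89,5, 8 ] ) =[5, 6.89,8 ]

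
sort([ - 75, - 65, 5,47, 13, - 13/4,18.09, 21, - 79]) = [ -79, - 75, - 65, - 13/4,5, 13,18.09, 21,47]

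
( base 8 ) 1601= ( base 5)12042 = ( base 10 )897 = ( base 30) tr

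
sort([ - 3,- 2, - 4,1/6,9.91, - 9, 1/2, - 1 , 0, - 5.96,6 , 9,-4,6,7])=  [ - 9, - 5.96, - 4, - 4,- 3, - 2, - 1,0,1/6,1/2,6,6,  7,9, 9.91]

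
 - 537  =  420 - 957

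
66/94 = 33/47 = 0.70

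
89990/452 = 44995/226 = 199.09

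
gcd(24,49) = 1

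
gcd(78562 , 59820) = 2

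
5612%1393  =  40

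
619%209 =201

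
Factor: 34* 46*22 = 2^3 * 11^1  *  17^1*23^1 = 34408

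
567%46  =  15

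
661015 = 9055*73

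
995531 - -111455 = 1106986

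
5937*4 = 23748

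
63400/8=7925 = 7925.00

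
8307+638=8945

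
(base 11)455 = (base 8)1040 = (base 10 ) 544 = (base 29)im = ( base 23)10F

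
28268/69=28268/69 =409.68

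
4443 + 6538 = 10981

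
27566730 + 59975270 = 87542000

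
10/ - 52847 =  - 1+52837/52847 = - 0.00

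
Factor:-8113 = - 7^1 * 19^1*61^1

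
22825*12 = 273900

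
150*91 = 13650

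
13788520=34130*404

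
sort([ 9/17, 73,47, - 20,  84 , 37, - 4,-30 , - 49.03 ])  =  [ - 49.03,  -  30, - 20, - 4, 9/17,37, 47,73, 84 ]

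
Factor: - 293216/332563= - 2^5*17^1 * 617^( - 1 ) = - 544/617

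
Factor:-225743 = -7^2 * 17^1*271^1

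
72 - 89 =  - 17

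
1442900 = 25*57716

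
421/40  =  10 + 21/40 = 10.53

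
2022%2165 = 2022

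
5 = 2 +3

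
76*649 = 49324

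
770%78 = 68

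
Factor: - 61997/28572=-2^( - 2 )*3^(- 1)*13^1*19^1*251^1 * 2381^(-1 )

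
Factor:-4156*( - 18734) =2^3 * 17^1 * 19^1*29^1 * 1039^1 = 77858504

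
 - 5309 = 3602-8911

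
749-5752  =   - 5003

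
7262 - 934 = 6328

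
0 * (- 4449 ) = 0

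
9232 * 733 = 6767056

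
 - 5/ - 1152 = 5/1152=0.00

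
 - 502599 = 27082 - 529681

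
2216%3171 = 2216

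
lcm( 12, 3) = 12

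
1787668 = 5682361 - 3894693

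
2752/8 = 344 = 344.00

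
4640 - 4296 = 344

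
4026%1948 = 130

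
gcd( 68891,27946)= 1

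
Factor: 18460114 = 2^1*37^1*313^1*797^1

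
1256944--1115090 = 2372034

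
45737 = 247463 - 201726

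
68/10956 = 17/2739 = 0.01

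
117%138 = 117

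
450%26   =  8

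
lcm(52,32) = 416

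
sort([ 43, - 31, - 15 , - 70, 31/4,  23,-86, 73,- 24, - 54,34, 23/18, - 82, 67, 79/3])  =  [ - 86, - 82, - 70, - 54, - 31, - 24 , - 15, 23/18,  31/4, 23,  79/3, 34 , 43,67 , 73 ] 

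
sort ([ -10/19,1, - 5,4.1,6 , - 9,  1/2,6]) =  [ - 9, - 5, - 10/19,  1/2, 1,  4.1,6, 6]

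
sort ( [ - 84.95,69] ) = [ - 84.95, 69] 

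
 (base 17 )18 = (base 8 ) 31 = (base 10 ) 25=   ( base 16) 19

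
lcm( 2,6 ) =6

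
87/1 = 87 = 87.00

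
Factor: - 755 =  - 5^1 * 151^1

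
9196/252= 36+31/63 = 36.49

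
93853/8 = 11731+5/8 =11731.62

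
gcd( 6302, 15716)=2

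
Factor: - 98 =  - 2^1 * 7^2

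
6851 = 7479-628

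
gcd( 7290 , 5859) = 27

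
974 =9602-8628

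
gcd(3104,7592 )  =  8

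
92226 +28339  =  120565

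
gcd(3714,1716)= 6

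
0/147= 0 = 0.00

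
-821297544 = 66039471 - 887337015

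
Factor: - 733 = -733^1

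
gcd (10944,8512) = 1216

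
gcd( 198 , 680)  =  2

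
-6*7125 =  - 42750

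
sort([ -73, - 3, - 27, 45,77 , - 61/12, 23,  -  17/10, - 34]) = [ - 73, - 34, - 27, - 61/12,  -  3, - 17/10,23,45, 77 ] 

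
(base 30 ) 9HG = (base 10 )8626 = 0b10000110110010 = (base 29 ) A7D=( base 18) 18B4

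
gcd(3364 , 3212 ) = 4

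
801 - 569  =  232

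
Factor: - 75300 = - 2^2*3^1*5^2*251^1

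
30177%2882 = 1357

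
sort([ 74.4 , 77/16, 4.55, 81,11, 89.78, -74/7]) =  [ - 74/7,4.55,77/16,  11,  74.4,81, 89.78 ]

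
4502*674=3034348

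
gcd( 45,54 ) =9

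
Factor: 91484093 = 1789^1*51137^1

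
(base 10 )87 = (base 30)2R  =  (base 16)57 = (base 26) 39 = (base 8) 127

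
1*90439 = 90439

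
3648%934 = 846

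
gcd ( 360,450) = 90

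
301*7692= 2315292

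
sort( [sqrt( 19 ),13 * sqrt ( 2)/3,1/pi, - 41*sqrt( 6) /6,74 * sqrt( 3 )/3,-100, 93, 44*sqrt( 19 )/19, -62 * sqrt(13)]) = [-62 * sqrt( 13), - 100,-41*sqrt(6)/6,  1/pi, sqrt(19), 13* sqrt(2)/3, 44*sqrt( 19 )/19,  74 * sqrt ( 3 )/3 , 93]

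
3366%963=477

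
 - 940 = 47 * ( - 20)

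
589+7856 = 8445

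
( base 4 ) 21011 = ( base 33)hk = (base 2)1001000101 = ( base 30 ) JB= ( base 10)581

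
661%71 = 22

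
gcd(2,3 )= 1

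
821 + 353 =1174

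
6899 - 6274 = 625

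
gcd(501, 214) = 1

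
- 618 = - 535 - 83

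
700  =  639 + 61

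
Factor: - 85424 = -2^4*19^1 * 281^1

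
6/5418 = 1/903 = 0.00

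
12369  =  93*133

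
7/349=7/349 = 0.02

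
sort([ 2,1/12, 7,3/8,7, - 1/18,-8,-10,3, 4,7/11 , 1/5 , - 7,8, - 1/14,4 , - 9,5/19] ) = [ - 10, - 9, - 8, - 7, - 1/14, - 1/18 , 1/12,1/5,5/19,3/8, 7/11,2,3,4,4, 7, 7,8 ]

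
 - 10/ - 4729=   10/4729 = 0.00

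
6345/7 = 906 + 3/7 =906.43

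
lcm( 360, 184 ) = 8280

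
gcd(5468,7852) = 4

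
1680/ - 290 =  - 6 + 6/29 = - 5.79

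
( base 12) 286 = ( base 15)1B0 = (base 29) dd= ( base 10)390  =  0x186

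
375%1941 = 375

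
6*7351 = 44106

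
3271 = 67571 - 64300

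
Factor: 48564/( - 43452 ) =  - 19/17 = -  17^(-1 )*19^1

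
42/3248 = 3/232 = 0.01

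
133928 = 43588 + 90340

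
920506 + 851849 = 1772355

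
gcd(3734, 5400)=2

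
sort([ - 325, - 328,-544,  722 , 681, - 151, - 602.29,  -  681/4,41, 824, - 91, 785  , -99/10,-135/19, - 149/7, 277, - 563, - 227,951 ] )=[ - 602.29, - 563 , - 544,  -  328, - 325,  -  227, - 681/4 , - 151,-91, -149/7 ,-99/10, - 135/19,41,277 , 681 , 722, 785, 824 , 951] 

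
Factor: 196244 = 2^2*71^1*691^1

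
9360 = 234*40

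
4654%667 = 652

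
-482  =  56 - 538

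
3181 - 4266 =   -  1085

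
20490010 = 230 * 89087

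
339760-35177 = 304583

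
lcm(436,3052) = 3052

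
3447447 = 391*8817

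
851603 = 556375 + 295228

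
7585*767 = 5817695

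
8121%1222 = 789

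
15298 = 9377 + 5921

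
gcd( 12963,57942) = 87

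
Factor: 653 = 653^1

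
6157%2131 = 1895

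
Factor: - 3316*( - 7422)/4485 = 8203784/1495 = 2^3*5^ ( - 1) *13^( - 1 ) * 23^( - 1)*829^1*1237^1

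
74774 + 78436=153210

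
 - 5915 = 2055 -7970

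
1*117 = 117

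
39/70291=3/5407 = 0.00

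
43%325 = 43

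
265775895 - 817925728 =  - 552149833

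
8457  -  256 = 8201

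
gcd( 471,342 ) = 3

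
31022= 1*31022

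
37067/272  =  136 + 75/272 = 136.28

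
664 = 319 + 345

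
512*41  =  20992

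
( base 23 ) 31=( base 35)20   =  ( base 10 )70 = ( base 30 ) 2A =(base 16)46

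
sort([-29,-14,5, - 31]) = [ - 31, - 29,-14,5]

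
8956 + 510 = 9466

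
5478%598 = 96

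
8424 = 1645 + 6779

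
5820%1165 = 1160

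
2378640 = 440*5406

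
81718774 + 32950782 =114669556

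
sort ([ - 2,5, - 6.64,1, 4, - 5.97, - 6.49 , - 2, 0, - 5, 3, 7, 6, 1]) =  [ - 6.64, - 6.49, - 5.97, - 5, - 2, - 2, 0, 1, 1, 3,4, 5,6, 7 ]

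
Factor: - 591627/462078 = -2^ (- 1 )*3^( - 2)*43^( - 1)*991^1 = - 991/774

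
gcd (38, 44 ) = 2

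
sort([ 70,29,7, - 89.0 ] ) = [ - 89.0,  7, 29,70 ] 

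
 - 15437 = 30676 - 46113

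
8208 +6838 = 15046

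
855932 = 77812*11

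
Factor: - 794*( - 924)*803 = 2^3*3^1 * 7^1*11^2*73^1 * 397^1 = 589125768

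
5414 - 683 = 4731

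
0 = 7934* 0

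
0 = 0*9089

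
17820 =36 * 495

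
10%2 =0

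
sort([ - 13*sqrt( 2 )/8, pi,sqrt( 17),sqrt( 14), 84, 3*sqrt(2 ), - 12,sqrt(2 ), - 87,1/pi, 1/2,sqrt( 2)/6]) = [ - 87, - 12, - 13*sqrt( 2)/8,sqrt( 2 )/6, 1/pi, 1/2,sqrt( 2),pi,sqrt( 14),sqrt(17 ),3 * sqrt( 2),84]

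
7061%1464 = 1205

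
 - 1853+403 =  - 1450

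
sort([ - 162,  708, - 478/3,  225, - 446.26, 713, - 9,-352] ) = [ - 446.26, -352, - 162, - 478/3,-9, 225, 708, 713]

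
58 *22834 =1324372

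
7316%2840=1636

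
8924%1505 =1399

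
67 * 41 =2747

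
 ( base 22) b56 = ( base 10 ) 5440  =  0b1010101000000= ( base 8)12500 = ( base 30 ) 61A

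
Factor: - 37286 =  - 2^1*103^1*181^1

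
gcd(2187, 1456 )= 1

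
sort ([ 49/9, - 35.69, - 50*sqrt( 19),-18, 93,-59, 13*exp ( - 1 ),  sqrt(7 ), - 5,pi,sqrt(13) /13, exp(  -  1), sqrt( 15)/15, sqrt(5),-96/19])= [ - 50*sqrt( 19), - 59,  -  35.69,-18, - 96/19, - 5, sqrt( 15) /15,sqrt(13)/13, exp( - 1), sqrt(5),sqrt(7 ),pi, 13*exp(-1 ), 49/9, 93]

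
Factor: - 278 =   -  2^1*139^1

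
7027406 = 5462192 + 1565214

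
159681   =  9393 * 17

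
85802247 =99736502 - 13934255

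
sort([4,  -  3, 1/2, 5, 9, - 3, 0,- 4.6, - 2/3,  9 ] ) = [-4.6,-3,-3, - 2/3  ,  0,1/2,4, 5, 9, 9]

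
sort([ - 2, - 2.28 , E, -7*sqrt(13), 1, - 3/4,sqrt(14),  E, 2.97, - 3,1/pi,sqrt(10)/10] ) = [-7*sqrt( 13), - 3, - 2.28,-2,- 3/4 , sqrt(10) /10,  1/pi, 1 , E,E , 2.97, sqrt(14 ) ]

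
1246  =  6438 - 5192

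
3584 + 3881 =7465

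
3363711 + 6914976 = 10278687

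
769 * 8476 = 6518044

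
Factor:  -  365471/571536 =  - 2^( - 4) * 3^( - 6)*7^( - 2)*365471^1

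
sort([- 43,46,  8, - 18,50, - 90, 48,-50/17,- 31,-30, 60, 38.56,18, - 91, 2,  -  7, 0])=[-91, - 90, - 43, - 31, -30,-18, - 7,-50/17,0, 2, 8,18, 38.56, 46,  48, 50,60] 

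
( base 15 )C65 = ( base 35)29U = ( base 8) 5353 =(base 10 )2795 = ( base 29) 39B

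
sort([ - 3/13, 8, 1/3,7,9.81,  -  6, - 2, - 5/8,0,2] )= [ - 6,- 2, - 5/8, - 3/13, 0,1/3,2,7  ,  8,9.81]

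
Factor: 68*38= 2584 = 2^3*17^1*19^1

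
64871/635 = 64871/635 = 102.16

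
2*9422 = 18844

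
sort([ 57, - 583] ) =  [ - 583, 57] 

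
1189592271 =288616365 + 900975906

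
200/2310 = 20/231 = 0.09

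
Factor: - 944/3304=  - 2^1*7^(- 1) =- 2/7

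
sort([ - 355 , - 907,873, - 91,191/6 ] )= [-907,  -  355, - 91,191/6,873] 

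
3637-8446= -4809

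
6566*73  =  479318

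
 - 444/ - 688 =111/172 = 0.65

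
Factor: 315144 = 2^3 * 3^3*1459^1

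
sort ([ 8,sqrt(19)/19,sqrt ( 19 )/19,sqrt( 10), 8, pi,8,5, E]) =[ sqrt(19 ) /19 , sqrt( 19)/19,E,pi,sqrt( 10 ), 5,8,8, 8]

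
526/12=263/6 = 43.83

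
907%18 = 7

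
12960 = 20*648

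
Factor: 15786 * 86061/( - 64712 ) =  - 679279473/32356=- 2^( - 2 )*3^3 * 877^1*8089^( - 1 ) *28687^1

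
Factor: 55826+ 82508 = 138334 = 2^1*7^1*41^1 * 241^1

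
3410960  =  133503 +3277457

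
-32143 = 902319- 934462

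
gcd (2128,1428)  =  28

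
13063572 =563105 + 12500467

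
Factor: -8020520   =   - 2^3 * 5^1*200513^1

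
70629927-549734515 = -479104588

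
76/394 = 38/197 =0.19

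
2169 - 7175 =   -  5006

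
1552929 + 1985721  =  3538650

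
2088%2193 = 2088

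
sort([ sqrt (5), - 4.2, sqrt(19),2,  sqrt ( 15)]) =[ - 4.2, 2, sqrt(5), sqrt(15 ), sqrt(19 )]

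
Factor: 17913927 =3^1*5971309^1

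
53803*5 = 269015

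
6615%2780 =1055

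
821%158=31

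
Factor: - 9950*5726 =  - 56973700 = -  2^2 * 5^2*7^1  *  199^1 * 409^1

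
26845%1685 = 1570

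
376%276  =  100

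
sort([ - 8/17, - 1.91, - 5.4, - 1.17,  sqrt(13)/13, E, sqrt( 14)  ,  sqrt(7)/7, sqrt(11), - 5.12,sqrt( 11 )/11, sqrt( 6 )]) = [ - 5.4, - 5.12 , - 1.91, - 1.17,  -  8/17 , sqrt(13 )/13,sqrt( 11 ) /11,sqrt( 7)/7, sqrt( 6 ), E, sqrt(11) , sqrt( 14)]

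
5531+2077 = 7608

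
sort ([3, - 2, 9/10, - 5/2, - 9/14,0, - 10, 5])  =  [ - 10 , - 5/2, - 2, - 9/14 , 0, 9/10, 3,5]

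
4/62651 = 4/62651 = 0.00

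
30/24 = 1+1/4= 1.25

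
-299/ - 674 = 299/674 =0.44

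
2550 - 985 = 1565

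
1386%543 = 300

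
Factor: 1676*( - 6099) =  - 2^2*3^1*19^1*107^1*419^1 = -10221924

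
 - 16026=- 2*8013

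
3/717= 1/239 = 0.00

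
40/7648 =5/956 = 0.01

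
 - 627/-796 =627/796 = 0.79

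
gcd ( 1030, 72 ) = 2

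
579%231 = 117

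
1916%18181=1916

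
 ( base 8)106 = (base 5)240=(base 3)2121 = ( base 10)70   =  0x46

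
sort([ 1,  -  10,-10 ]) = [-10, - 10,  1]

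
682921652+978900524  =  1661822176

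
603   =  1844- 1241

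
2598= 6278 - 3680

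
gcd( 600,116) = 4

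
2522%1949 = 573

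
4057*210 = 851970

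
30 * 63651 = 1909530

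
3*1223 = 3669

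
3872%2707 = 1165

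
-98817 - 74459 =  - 173276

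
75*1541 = 115575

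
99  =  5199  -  5100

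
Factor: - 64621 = - 64621^1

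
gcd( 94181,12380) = 1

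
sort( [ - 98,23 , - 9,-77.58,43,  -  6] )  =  [ - 98, - 77.58 , - 9,-6, 23,43 ] 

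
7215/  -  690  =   - 481/46 = -10.46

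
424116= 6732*63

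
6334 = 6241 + 93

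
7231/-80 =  - 91+49/80=- 90.39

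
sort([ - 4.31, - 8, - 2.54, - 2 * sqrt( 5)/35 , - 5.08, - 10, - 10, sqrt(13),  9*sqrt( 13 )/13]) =[ - 10, - 10, - 8, - 5.08, - 4.31, -2.54,-2*sqrt( 5) /35 , 9 * sqrt( 13) /13,  sqrt(13 )]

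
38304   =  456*84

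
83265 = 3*27755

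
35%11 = 2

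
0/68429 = 0 = 0.00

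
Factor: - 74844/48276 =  - 231/149 = - 3^1*7^1*11^1*149^ ( - 1 )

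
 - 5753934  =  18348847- 24102781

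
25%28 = 25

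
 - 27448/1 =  - 27448 = - 27448.00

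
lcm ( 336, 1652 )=19824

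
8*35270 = 282160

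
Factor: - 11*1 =-11^1 = - 11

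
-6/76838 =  - 1 + 38416/38419 =-  0.00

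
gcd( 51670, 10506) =2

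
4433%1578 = 1277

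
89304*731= 65281224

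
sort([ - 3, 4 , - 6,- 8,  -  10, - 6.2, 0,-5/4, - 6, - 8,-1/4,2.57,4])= [ - 10, - 8, - 8 , -6.2, - 6, - 6, - 3, - 5/4, - 1/4,0,  2.57  ,  4,4] 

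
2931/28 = 2931/28 = 104.68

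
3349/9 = 3349/9 = 372.11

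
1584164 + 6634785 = 8218949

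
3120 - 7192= - 4072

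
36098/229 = 157 + 145/229 =157.63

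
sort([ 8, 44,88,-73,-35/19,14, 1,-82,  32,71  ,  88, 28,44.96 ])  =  [-82, - 73,- 35/19, 1,8, 14,28, 32,  44,44.96,71,88,  88 ]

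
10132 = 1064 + 9068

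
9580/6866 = 4790/3433= 1.40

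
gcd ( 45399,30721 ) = 1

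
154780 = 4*38695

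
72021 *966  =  69572286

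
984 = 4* 246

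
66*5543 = 365838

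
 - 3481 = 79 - 3560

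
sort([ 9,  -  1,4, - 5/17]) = [-1,  -  5/17, 4,  9 ] 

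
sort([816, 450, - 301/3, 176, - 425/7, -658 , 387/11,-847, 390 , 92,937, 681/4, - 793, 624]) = [-847, - 793, - 658, - 301/3, - 425/7, 387/11,92, 681/4,176, 390 , 450,624,816, 937] 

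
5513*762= 4200906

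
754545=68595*11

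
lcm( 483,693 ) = 15939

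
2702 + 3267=5969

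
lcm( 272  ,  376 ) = 12784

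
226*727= 164302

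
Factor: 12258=2^1*3^3*227^1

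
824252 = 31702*26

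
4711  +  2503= 7214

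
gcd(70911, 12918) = 3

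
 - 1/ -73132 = 1/73132 = 0.00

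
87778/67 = 87778/67= 1310.12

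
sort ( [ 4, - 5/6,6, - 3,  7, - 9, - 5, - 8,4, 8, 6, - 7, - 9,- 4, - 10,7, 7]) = [ - 10, - 9, - 9, - 8,-7 , - 5, - 4, - 3, - 5/6, 4,4, 6, 6, 7 , 7,7,8 ] 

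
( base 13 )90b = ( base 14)7B6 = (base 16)5FC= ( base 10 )1532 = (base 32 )1fs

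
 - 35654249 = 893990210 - 929644459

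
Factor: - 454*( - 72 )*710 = 2^5*3^2*5^1 * 71^1*227^1= 23208480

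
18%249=18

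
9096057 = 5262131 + 3833926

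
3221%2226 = 995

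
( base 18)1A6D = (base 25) ehi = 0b10001111101001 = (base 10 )9193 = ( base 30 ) A6D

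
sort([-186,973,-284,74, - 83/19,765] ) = [ - 284 , - 186,- 83/19,  74  ,  765 , 973] 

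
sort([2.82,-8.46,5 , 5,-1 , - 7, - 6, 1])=[ - 8.46, - 7, - 6,  -  1,  1, 2.82 , 5,5] 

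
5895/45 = 131 = 131.00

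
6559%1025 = 409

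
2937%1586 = 1351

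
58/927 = 58/927=0.06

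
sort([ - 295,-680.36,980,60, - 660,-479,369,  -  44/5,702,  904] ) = [-680.36 , - 660, - 479, - 295, - 44/5, 60,369,  702, 904,980 ] 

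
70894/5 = 14178 +4/5 = 14178.80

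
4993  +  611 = 5604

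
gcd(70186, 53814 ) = 2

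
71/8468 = 71/8468= 0.01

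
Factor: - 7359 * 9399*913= - 63149691033 =- 3^2*11^2* 13^1 * 83^1*223^1*241^1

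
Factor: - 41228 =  - 2^2*11^1 *937^1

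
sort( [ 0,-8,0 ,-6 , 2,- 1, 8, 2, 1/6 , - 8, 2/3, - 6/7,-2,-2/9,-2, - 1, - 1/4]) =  [-8, - 8,-6,-2, -2, - 1,  -  1, - 6/7, - 1/4,-2/9 , 0,0,1/6, 2/3,2,  2 , 8]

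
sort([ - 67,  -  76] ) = [ - 76, - 67]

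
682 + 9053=9735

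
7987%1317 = 85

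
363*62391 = 22647933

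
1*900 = 900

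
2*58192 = 116384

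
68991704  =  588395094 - 519403390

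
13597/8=1699 + 5/8=   1699.62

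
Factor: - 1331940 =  - 2^2*3^1*5^1  *79^1*281^1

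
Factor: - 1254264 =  - 2^3*3^1*11^1*4751^1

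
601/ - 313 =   -  2+25/313 = - 1.92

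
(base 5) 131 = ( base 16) 29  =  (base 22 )1J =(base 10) 41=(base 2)101001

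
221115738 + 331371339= 552487077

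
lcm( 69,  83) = 5727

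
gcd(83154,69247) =1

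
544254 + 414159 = 958413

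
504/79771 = 504/79771 = 0.01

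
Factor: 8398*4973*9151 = 382175537354 = 2^1*13^1*17^1* 19^1*4973^1*9151^1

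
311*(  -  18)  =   - 5598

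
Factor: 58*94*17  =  92684 = 2^2*17^1*29^1*47^1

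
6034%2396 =1242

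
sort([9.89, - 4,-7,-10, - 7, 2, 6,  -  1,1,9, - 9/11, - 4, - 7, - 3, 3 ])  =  [ - 10, - 7, - 7,-7  , - 4, - 4, - 3,- 1,-9/11,1,2,3, 6 , 9,9.89 ]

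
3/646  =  3/646 = 0.00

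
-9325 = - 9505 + 180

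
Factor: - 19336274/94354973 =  - 2^1*37^1*261301^1*94354973^ ( - 1 )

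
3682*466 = 1715812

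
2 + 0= 2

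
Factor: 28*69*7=2^2*3^1*7^2*23^1 = 13524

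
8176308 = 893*9156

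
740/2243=740/2243 =0.33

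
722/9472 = 361/4736=0.08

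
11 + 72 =83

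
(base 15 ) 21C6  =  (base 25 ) BBB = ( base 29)8ER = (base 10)7161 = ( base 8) 15771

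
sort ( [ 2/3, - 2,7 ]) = [-2,2/3,7]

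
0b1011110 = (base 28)3A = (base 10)94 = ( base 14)6a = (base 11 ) 86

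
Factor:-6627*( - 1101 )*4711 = 3^2*7^1*47^2*367^1 *673^1 = 34372996497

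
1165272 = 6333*184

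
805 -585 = 220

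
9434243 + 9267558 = 18701801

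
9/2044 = 9/2044=0.00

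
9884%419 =247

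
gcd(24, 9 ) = 3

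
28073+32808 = 60881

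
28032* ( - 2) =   -  56064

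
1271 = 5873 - 4602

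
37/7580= 37/7580=0.00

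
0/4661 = 0 = 0.00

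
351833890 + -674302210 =  -  322468320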